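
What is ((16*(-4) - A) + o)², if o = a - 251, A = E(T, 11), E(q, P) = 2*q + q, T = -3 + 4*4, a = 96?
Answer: 66564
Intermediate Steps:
T = 13 (T = -3 + 16 = 13)
E(q, P) = 3*q
A = 39 (A = 3*13 = 39)
o = -155 (o = 96 - 251 = -155)
((16*(-4) - A) + o)² = ((16*(-4) - 1*39) - 155)² = ((-64 - 39) - 155)² = (-103 - 155)² = (-258)² = 66564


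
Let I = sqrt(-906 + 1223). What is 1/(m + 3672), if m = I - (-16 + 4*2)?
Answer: 3680/13542083 - sqrt(317)/13542083 ≈ 0.00027043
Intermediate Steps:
I = sqrt(317) ≈ 17.805
m = 8 + sqrt(317) (m = sqrt(317) - (-16 + 4*2) = sqrt(317) - (-16 + 8) = sqrt(317) - 1*(-8) = sqrt(317) + 8 = 8 + sqrt(317) ≈ 25.805)
1/(m + 3672) = 1/((8 + sqrt(317)) + 3672) = 1/(3680 + sqrt(317))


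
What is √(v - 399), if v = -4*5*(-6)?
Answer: 3*I*√31 ≈ 16.703*I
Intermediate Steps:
v = 120 (v = -20*(-6) = 120)
√(v - 399) = √(120 - 399) = √(-279) = 3*I*√31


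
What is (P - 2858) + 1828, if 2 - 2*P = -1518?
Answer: -270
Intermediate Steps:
P = 760 (P = 1 - ½*(-1518) = 1 + 759 = 760)
(P - 2858) + 1828 = (760 - 2858) + 1828 = -2098 + 1828 = -270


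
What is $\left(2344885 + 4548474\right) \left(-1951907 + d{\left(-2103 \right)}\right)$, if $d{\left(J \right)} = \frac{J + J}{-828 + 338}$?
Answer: $- \frac{3296508446241208}{245} \approx -1.3455 \cdot 10^{13}$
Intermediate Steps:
$d{\left(J \right)} = - \frac{J}{245}$ ($d{\left(J \right)} = \frac{2 J}{-490} = 2 J \left(- \frac{1}{490}\right) = - \frac{J}{245}$)
$\left(2344885 + 4548474\right) \left(-1951907 + d{\left(-2103 \right)}\right) = \left(2344885 + 4548474\right) \left(-1951907 - - \frac{2103}{245}\right) = 6893359 \left(-1951907 + \frac{2103}{245}\right) = 6893359 \left(- \frac{478215112}{245}\right) = - \frac{3296508446241208}{245}$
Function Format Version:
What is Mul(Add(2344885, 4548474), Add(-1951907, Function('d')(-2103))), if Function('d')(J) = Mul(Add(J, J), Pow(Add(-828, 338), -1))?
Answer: Rational(-3296508446241208, 245) ≈ -1.3455e+13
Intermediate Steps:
Function('d')(J) = Mul(Rational(-1, 245), J) (Function('d')(J) = Mul(Mul(2, J), Pow(-490, -1)) = Mul(Mul(2, J), Rational(-1, 490)) = Mul(Rational(-1, 245), J))
Mul(Add(2344885, 4548474), Add(-1951907, Function('d')(-2103))) = Mul(Add(2344885, 4548474), Add(-1951907, Mul(Rational(-1, 245), -2103))) = Mul(6893359, Add(-1951907, Rational(2103, 245))) = Mul(6893359, Rational(-478215112, 245)) = Rational(-3296508446241208, 245)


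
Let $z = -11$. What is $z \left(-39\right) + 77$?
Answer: $506$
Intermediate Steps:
$z \left(-39\right) + 77 = \left(-11\right) \left(-39\right) + 77 = 429 + 77 = 506$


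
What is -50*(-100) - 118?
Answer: 4882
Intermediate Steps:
-50*(-100) - 118 = 5000 - 118 = 4882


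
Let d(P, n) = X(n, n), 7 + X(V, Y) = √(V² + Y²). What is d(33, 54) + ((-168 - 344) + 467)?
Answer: -52 + 54*√2 ≈ 24.368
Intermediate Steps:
X(V, Y) = -7 + √(V² + Y²)
d(P, n) = -7 + √2*√(n²) (d(P, n) = -7 + √(n² + n²) = -7 + √(2*n²) = -7 + √2*√(n²))
d(33, 54) + ((-168 - 344) + 467) = (-7 + √2*√(54²)) + ((-168 - 344) + 467) = (-7 + √2*√2916) + (-512 + 467) = (-7 + √2*54) - 45 = (-7 + 54*√2) - 45 = -52 + 54*√2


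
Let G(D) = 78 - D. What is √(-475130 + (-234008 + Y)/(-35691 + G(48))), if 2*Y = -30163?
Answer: I*√2416868906376282/71322 ≈ 689.29*I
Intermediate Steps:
Y = -30163/2 (Y = (½)*(-30163) = -30163/2 ≈ -15082.)
√(-475130 + (-234008 + Y)/(-35691 + G(48))) = √(-475130 + (-234008 - 30163/2)/(-35691 + (78 - 1*48))) = √(-475130 - 498179/(2*(-35691 + (78 - 48)))) = √(-475130 - 498179/(2*(-35691 + 30))) = √(-475130 - 498179/2/(-35661)) = √(-475130 - 498179/2*(-1/35661)) = √(-475130 + 498179/71322) = √(-33886723681/71322) = I*√2416868906376282/71322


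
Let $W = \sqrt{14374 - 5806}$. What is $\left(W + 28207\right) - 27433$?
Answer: $774 + 6 \sqrt{238} \approx 866.56$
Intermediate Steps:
$W = 6 \sqrt{238}$ ($W = \sqrt{8568} = 6 \sqrt{238} \approx 92.563$)
$\left(W + 28207\right) - 27433 = \left(6 \sqrt{238} + 28207\right) - 27433 = \left(28207 + 6 \sqrt{238}\right) - 27433 = 774 + 6 \sqrt{238}$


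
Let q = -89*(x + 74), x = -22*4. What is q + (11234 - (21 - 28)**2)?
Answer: 12431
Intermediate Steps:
x = -88
q = 1246 (q = -89*(-88 + 74) = -89*(-14) = 1246)
q + (11234 - (21 - 28)**2) = 1246 + (11234 - (21 - 28)**2) = 1246 + (11234 - 1*(-7)**2) = 1246 + (11234 - 1*49) = 1246 + (11234 - 49) = 1246 + 11185 = 12431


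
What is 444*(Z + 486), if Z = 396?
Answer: 391608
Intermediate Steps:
444*(Z + 486) = 444*(396 + 486) = 444*882 = 391608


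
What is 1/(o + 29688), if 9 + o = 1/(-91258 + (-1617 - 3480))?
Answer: 96355/2859720044 ≈ 3.3694e-5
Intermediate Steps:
o = -867196/96355 (o = -9 + 1/(-91258 + (-1617 - 3480)) = -9 + 1/(-91258 - 5097) = -9 + 1/(-96355) = -9 - 1/96355 = -867196/96355 ≈ -9.0000)
1/(o + 29688) = 1/(-867196/96355 + 29688) = 1/(2859720044/96355) = 96355/2859720044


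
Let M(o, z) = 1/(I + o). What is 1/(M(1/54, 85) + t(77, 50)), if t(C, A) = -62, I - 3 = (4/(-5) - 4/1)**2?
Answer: -35179/2179748 ≈ -0.016139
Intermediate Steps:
I = 651/25 (I = 3 + (4/(-5) - 4/1)**2 = 3 + (4*(-1/5) - 4*1)**2 = 3 + (-4/5 - 4)**2 = 3 + (-24/5)**2 = 3 + 576/25 = 651/25 ≈ 26.040)
M(o, z) = 1/(651/25 + o)
1/(M(1/54, 85) + t(77, 50)) = 1/(25/(651 + 25/54) - 62) = 1/(25/(35179/54) - 62) = 1/(25*(54/35179) - 62) = 1/(1350/35179 - 62) = 1/(-2179748/35179) = -35179/2179748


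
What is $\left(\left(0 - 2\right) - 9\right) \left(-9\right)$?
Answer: $99$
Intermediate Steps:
$\left(\left(0 - 2\right) - 9\right) \left(-9\right) = \left(-2 - 9\right) \left(-9\right) = \left(-11\right) \left(-9\right) = 99$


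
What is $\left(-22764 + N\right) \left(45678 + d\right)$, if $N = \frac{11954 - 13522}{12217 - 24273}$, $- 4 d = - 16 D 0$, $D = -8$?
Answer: $- \frac{1566990733056}{1507} \approx -1.0398 \cdot 10^{9}$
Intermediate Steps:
$d = 0$ ($d = - \frac{\left(-16\right) \left(-8\right) 0}{4} = - \frac{128 \cdot 0}{4} = \left(- \frac{1}{4}\right) 0 = 0$)
$N = \frac{196}{1507}$ ($N = - \frac{1568}{-12056} = \left(-1568\right) \left(- \frac{1}{12056}\right) = \frac{196}{1507} \approx 0.13006$)
$\left(-22764 + N\right) \left(45678 + d\right) = \left(-22764 + \frac{196}{1507}\right) \left(45678 + 0\right) = \left(- \frac{34305152}{1507}\right) 45678 = - \frac{1566990733056}{1507}$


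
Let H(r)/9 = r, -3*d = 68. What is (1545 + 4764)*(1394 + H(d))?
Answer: 7507710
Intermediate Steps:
d = -68/3 (d = -1/3*68 = -68/3 ≈ -22.667)
H(r) = 9*r
(1545 + 4764)*(1394 + H(d)) = (1545 + 4764)*(1394 + 9*(-68/3)) = 6309*(1394 - 204) = 6309*1190 = 7507710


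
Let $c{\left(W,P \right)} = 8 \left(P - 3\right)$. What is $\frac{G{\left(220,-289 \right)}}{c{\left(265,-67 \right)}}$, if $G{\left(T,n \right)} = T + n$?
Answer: $\frac{69}{560} \approx 0.12321$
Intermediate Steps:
$c{\left(W,P \right)} = -24 + 8 P$ ($c{\left(W,P \right)} = 8 \left(-3 + P\right) = -24 + 8 P$)
$\frac{G{\left(220,-289 \right)}}{c{\left(265,-67 \right)}} = \frac{220 - 289}{-24 + 8 \left(-67\right)} = - \frac{69}{-24 - 536} = - \frac{69}{-560} = \left(-69\right) \left(- \frac{1}{560}\right) = \frac{69}{560}$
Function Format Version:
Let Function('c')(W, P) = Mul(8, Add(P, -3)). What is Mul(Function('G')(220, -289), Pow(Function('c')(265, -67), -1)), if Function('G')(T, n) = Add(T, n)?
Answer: Rational(69, 560) ≈ 0.12321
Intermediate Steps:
Function('c')(W, P) = Add(-24, Mul(8, P)) (Function('c')(W, P) = Mul(8, Add(-3, P)) = Add(-24, Mul(8, P)))
Mul(Function('G')(220, -289), Pow(Function('c')(265, -67), -1)) = Mul(Add(220, -289), Pow(Add(-24, Mul(8, -67)), -1)) = Mul(-69, Pow(Add(-24, -536), -1)) = Mul(-69, Pow(-560, -1)) = Mul(-69, Rational(-1, 560)) = Rational(69, 560)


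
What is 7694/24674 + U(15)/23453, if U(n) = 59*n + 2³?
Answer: 2154056/6156163 ≈ 0.34990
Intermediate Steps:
U(n) = 8 + 59*n (U(n) = 59*n + 8 = 8 + 59*n)
7694/24674 + U(15)/23453 = 7694/24674 + (8 + 59*15)/23453 = 7694*(1/24674) + (8 + 885)*(1/23453) = 3847/12337 + 893*(1/23453) = 3847/12337 + 19/499 = 2154056/6156163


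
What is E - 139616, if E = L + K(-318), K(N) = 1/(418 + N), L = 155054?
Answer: 1543801/100 ≈ 15438.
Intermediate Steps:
E = 15505401/100 (E = 155054 + 1/(418 - 318) = 155054 + 1/100 = 15505401/100 ≈ 1.5505e+5)
E - 139616 = 15505401/100 - 139616 = 1543801/100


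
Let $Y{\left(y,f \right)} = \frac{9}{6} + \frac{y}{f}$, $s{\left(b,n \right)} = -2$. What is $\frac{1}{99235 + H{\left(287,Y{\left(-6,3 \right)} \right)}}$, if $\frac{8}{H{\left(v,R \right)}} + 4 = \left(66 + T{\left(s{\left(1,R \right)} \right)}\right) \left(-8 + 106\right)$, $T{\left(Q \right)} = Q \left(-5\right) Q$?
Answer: $\frac{563}{55869306} \approx 1.0077 \cdot 10^{-5}$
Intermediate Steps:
$T{\left(Q \right)} = - 5 Q^{2}$ ($T{\left(Q \right)} = - 5 Q Q = - 5 Q^{2}$)
$Y{\left(y,f \right)} = \frac{3}{2} + \frac{y}{f}$ ($Y{\left(y,f \right)} = 9 \cdot \frac{1}{6} + \frac{y}{f} = \frac{3}{2} + \frac{y}{f}$)
$H{\left(v,R \right)} = \frac{1}{563}$ ($H{\left(v,R \right)} = \frac{8}{-4 + \left(66 - 5 \left(-2\right)^{2}\right) \left(-8 + 106\right)} = \frac{8}{-4 + \left(66 - 20\right) 98} = \frac{8}{-4 + 46 \cdot 98} = \frac{8}{-4 + 4508} = \frac{8}{4504} = 8 \cdot \frac{1}{4504} = \frac{1}{563}$)
$\frac{1}{99235 + H{\left(287,Y{\left(-6,3 \right)} \right)}} = \frac{1}{99235 + \frac{1}{563}} = \frac{1}{\frac{55869306}{563}} = \frac{563}{55869306}$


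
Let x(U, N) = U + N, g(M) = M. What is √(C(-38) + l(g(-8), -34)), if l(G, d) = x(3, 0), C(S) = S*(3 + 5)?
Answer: I*√301 ≈ 17.349*I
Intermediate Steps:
C(S) = 8*S (C(S) = S*8 = 8*S)
x(U, N) = N + U
l(G, d) = 3 (l(G, d) = 0 + 3 = 3)
√(C(-38) + l(g(-8), -34)) = √(8*(-38) + 3) = √(-304 + 3) = √(-301) = I*√301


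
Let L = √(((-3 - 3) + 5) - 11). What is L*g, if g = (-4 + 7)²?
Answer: 18*I*√3 ≈ 31.177*I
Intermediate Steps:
L = 2*I*√3 (L = √((-6 + 5) - 11) = √(-1 - 11) = √(-12) = 2*I*√3 ≈ 3.4641*I)
g = 9 (g = 3² = 9)
L*g = (2*I*√3)*9 = 18*I*√3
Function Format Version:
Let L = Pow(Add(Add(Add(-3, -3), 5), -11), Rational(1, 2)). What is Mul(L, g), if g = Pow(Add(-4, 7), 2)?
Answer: Mul(18, I, Pow(3, Rational(1, 2))) ≈ Mul(31.177, I)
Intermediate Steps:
L = Mul(2, I, Pow(3, Rational(1, 2))) (L = Pow(Add(Add(-6, 5), -11), Rational(1, 2)) = Pow(Add(-1, -11), Rational(1, 2)) = Pow(-12, Rational(1, 2)) = Mul(2, I, Pow(3, Rational(1, 2))) ≈ Mul(3.4641, I))
g = 9 (g = Pow(3, 2) = 9)
Mul(L, g) = Mul(Mul(2, I, Pow(3, Rational(1, 2))), 9) = Mul(18, I, Pow(3, Rational(1, 2)))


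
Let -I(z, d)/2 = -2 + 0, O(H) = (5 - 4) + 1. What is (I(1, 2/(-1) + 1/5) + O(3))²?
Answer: 36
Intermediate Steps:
O(H) = 2 (O(H) = 1 + 1 = 2)
I(z, d) = 4 (I(z, d) = -2*(-2 + 0) = -2*(-2) = 4)
(I(1, 2/(-1) + 1/5) + O(3))² = (4 + 2)² = 6² = 36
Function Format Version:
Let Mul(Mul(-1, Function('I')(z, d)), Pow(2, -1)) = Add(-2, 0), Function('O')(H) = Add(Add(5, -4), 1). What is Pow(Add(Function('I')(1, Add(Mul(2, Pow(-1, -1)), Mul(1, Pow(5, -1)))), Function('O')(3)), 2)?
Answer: 36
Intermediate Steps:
Function('O')(H) = 2 (Function('O')(H) = Add(1, 1) = 2)
Function('I')(z, d) = 4 (Function('I')(z, d) = Mul(-2, Add(-2, 0)) = Mul(-2, -2) = 4)
Pow(Add(Function('I')(1, Add(Mul(2, Pow(-1, -1)), Mul(1, Pow(5, -1)))), Function('O')(3)), 2) = Pow(Add(4, 2), 2) = Pow(6, 2) = 36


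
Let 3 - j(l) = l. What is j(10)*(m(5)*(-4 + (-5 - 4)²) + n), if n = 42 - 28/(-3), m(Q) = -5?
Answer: 7007/3 ≈ 2335.7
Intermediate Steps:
j(l) = 3 - l
n = 154/3 (n = 42 - 28*(-⅓) = 42 + 28/3 = 154/3 ≈ 51.333)
j(10)*(m(5)*(-4 + (-5 - 4)²) + n) = (3 - 1*10)*(-5*(-4 + (-5 - 4)²) + 154/3) = (3 - 10)*(-5*(-4 + (-9)²) + 154/3) = -7*(-5*(-4 + 81) + 154/3) = -7*(-5*77 + 154/3) = -7*(-385 + 154/3) = -7*(-1001/3) = 7007/3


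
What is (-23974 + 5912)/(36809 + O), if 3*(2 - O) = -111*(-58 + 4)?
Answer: -18062/34813 ≈ -0.51883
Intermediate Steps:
O = -1996 (O = 2 - (-37)*(-58 + 4) = 2 - (-37)*(-54) = 2 - 1/3*5994 = 2 - 1998 = -1996)
(-23974 + 5912)/(36809 + O) = (-23974 + 5912)/(36809 - 1996) = -18062/34813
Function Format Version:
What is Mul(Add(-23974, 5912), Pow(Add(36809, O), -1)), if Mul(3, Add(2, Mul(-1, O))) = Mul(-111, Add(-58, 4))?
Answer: Rational(-18062, 34813) ≈ -0.51883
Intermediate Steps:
O = -1996 (O = Add(2, Mul(Rational(-1, 3), Mul(-111, Add(-58, 4)))) = Add(2, Mul(Rational(-1, 3), Mul(-111, -54))) = Add(2, Mul(Rational(-1, 3), 5994)) = Add(2, -1998) = -1996)
Mul(Add(-23974, 5912), Pow(Add(36809, O), -1)) = Mul(Add(-23974, 5912), Pow(Add(36809, -1996), -1)) = Mul(-18062, Pow(34813, -1)) = Mul(-18062, Rational(1, 34813)) = Rational(-18062, 34813)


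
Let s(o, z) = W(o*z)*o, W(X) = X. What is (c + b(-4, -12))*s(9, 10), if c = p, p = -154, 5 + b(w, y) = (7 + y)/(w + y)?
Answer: -1028295/8 ≈ -1.2854e+5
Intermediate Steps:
s(o, z) = z*o² (s(o, z) = (o*z)*o = z*o²)
b(w, y) = -5 + (7 + y)/(w + y)
c = -154
(c + b(-4, -12))*s(9, 10) = (-154 + (7 - 5*(-4) - 4*(-12))/(-4 - 12))*(10*9²) = (-154 + (7 + 20 + 48)/(-16))*(10*81) = (-154 - 1/16*75)*810 = (-154 - 75/16)*810 = -2539/16*810 = -1028295/8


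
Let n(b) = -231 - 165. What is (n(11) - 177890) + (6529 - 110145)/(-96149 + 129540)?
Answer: -5953251442/33391 ≈ -1.7829e+5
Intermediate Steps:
n(b) = -396
(n(11) - 177890) + (6529 - 110145)/(-96149 + 129540) = (-396 - 177890) + (6529 - 110145)/(-96149 + 129540) = -178286 - 103616/33391 = -5953251442/33391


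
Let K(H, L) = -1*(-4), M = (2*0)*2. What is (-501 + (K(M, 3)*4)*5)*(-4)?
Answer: 1684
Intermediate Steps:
M = 0 (M = 0*2 = 0)
K(H, L) = 4
(-501 + (K(M, 3)*4)*5)*(-4) = (-501 + (4*4)*5)*(-4) = (-501 + 16*5)*(-4) = (-501 + 80)*(-4) = -421*(-4) = 1684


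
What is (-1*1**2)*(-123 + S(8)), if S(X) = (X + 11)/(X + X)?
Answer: 1949/16 ≈ 121.81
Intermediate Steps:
S(X) = (11 + X)/(2*X) (S(X) = (11 + X)/((2*X)) = (11 + X)*(1/(2*X)) = (11 + X)/(2*X))
(-1*1**2)*(-123 + S(8)) = (-1*1**2)*(-123 + (1/2)*(11 + 8)/8) = (-1*1)*(-123 + (1/2)*(1/8)*19) = -(-123 + 19/16) = -1*(-1949/16) = 1949/16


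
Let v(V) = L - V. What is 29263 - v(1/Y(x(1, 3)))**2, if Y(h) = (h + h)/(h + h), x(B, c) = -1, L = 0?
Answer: 29262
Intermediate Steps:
Y(h) = 1 (Y(h) = (2*h)/((2*h)) = (2*h)*(1/(2*h)) = 1)
v(V) = -V (v(V) = 0 - V = -V)
29263 - v(1/Y(x(1, 3)))**2 = 29263 - (-1/1)**2 = 29263 - (-1*1)**2 = 29263 - 1*(-1)**2 = 29263 - 1*1 = 29263 - 1 = 29262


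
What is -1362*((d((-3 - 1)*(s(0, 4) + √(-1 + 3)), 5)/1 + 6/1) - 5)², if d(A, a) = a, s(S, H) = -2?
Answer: -49032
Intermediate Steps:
-1362*((d((-3 - 1)*(s(0, 4) + √(-1 + 3)), 5)/1 + 6/1) - 5)² = -1362*((5/1 + 6/1) - 5)² = -1362*((5*1 + 6*1) - 5)² = -1362*((5 + 6) - 5)² = -1362*(11 - 5)² = -1362*6² = -1362*36 = -49032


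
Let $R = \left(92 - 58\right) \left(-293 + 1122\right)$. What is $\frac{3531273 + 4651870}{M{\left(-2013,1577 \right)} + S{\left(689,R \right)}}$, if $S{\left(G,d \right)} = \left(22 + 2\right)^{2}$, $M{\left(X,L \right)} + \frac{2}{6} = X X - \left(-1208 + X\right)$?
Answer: $\frac{24549429}{12167897} \approx 2.0176$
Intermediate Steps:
$M{\left(X,L \right)} = \frac{3623}{3} + X^{2} - X$ ($M{\left(X,L \right)} = - \frac{1}{3} - \left(-1208 + X - X X\right) = - \frac{1}{3} - \left(-1208 + X - X^{2}\right) = - \frac{1}{3} + \left(1208 + X^{2} - X\right) = \frac{3623}{3} + X^{2} - X$)
$R = 28186$ ($R = 34 \cdot 829 = 28186$)
$S{\left(G,d \right)} = 576$ ($S{\left(G,d \right)} = 24^{2} = 576$)
$\frac{3531273 + 4651870}{M{\left(-2013,1577 \right)} + S{\left(689,R \right)}} = \frac{3531273 + 4651870}{\left(\frac{3623}{3} + \left(-2013\right)^{2} - -2013\right) + 576} = \frac{8183143}{\left(\frac{3623}{3} + 4052169 + 2013\right) + 576} = \frac{8183143}{\frac{12166169}{3} + 576} = \frac{8183143}{\frac{12167897}{3}} = 8183143 \cdot \frac{3}{12167897} = \frac{24549429}{12167897}$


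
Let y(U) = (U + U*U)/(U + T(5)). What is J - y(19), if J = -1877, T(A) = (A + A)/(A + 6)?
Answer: -415243/219 ≈ -1896.1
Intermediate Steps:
T(A) = 2*A/(6 + A) (T(A) = (2*A)/(6 + A) = 2*A/(6 + A))
y(U) = (U + U**2)/(10/11 + U) (y(U) = (U + U*U)/(U + 2*5/(6 + 5)) = (U + U**2)/(U + 2*5/11) = (U + U**2)/(U + 2*5*(1/11)) = (U + U**2)/(U + 10/11) = (U + U**2)/(10/11 + U))
J - y(19) = -1877 - 11*19*(1 + 19)/(10 + 11*19) = -1877 - 11*19*20/(10 + 209) = -1877 - 11*19*20/219 = -1877 - 1*4180/219 = -1877 - 4180/219 = -415243/219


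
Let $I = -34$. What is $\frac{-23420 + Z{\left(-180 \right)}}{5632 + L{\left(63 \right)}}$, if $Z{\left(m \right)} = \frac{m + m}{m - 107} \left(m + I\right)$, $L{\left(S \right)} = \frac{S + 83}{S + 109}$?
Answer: $- \frac{116935576}{27805995} \approx -4.2054$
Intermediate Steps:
$L{\left(S \right)} = \frac{83 + S}{109 + S}$
$Z{\left(m \right)} = \frac{2 m \left(-34 + m\right)}{-107 + m}$ ($Z{\left(m \right)} = \frac{m + m}{m - 107} \left(m - 34\right) = \frac{2 m}{-107 + m} \left(-34 + m\right) = \frac{2 m \left(-34 + m\right)}{-107 + m}$)
$\frac{-23420 + Z{\left(-180 \right)}}{5632 + L{\left(63 \right)}} = \frac{-23420 + 2 \left(-180\right) \frac{1}{-107 - 180} \left(-34 - 180\right)}{5632 + \frac{83 + 63}{109 + 63}} = \frac{-23420 + 2 \left(-180\right) \frac{1}{-287} \left(-214\right)}{5632 + \frac{1}{172} \cdot 146} = \frac{-23420 + 2 \left(-180\right) \left(- \frac{1}{287}\right) \left(-214\right)}{5632 + \frac{1}{172} \cdot 146} = \frac{-23420 - \frac{77040}{287}}{5632 + \frac{73}{86}} = - \frac{6798580}{287 \cdot \frac{484425}{86}} = \left(- \frac{6798580}{287}\right) \frac{86}{484425} = - \frac{116935576}{27805995}$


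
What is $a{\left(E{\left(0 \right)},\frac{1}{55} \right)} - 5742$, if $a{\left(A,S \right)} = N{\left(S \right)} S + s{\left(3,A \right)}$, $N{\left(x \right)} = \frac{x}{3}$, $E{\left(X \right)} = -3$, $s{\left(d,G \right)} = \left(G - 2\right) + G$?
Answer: $- \frac{52181249}{9075} \approx -5750.0$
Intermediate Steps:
$s{\left(d,G \right)} = -2 + 2 G$ ($s{\left(d,G \right)} = \left(-2 + G\right) + G = -2 + 2 G$)
$N{\left(x \right)} = \frac{x}{3}$ ($N{\left(x \right)} = x \frac{1}{3} = \frac{x}{3}$)
$a{\left(A,S \right)} = -2 + 2 A + \frac{S^{2}}{3}$ ($a{\left(A,S \right)} = \frac{S}{3} S + \left(-2 + 2 A\right) = \frac{S^{2}}{3} + \left(-2 + 2 A\right) = -2 + 2 A + \frac{S^{2}}{3}$)
$a{\left(E{\left(0 \right)},\frac{1}{55} \right)} - 5742 = \left(-2 + 2 \left(-3\right) + \frac{\left(\frac{1}{55}\right)^{2}}{3}\right) - 5742 = \left(-2 - 6 + \frac{1}{3 \cdot 3025}\right) - 5742 = \left(-2 - 6 + \frac{1}{3} \cdot \frac{1}{3025}\right) - 5742 = \left(-2 - 6 + \frac{1}{9075}\right) - 5742 = - \frac{72599}{9075} - 5742 = - \frac{52181249}{9075}$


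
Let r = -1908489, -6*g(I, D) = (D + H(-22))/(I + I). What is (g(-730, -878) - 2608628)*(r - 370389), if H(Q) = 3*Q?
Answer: 2169831999811028/365 ≈ 5.9447e+12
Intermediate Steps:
g(I, D) = -(-66 + D)/(12*I) (g(I, D) = -(D + 3*(-22))/(6*(I + I)) = -(D - 66)/(6*(2*I)) = -(-66 + D)*1/(2*I)/6 = -(-66 + D)/(12*I))
(g(-730, -878) - 2608628)*(r - 370389) = ((1/12)*(66 - 1*(-878))/(-730) - 2608628)*(-1908489 - 370389) = ((1/12)*(-1/730)*(66 + 878) - 2608628)*(-2278878) = ((1/12)*(-1/730)*944 - 2608628)*(-2278878) = (-118/1095 - 2608628)*(-2278878) = -2856447778/1095*(-2278878) = 2169831999811028/365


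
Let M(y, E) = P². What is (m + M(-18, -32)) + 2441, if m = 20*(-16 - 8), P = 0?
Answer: 1961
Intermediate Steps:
m = -480 (m = 20*(-24) = -480)
M(y, E) = 0 (M(y, E) = 0² = 0)
(m + M(-18, -32)) + 2441 = (-480 + 0) + 2441 = -480 + 2441 = 1961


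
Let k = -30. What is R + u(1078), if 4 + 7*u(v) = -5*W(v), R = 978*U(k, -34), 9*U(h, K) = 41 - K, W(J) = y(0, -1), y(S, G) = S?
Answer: 57046/7 ≈ 8149.4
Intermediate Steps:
W(J) = 0
U(h, K) = 41/9 - K/9 (U(h, K) = (41 - K)/9 = 41/9 - K/9)
R = 8150 (R = 978*(41/9 - 1/9*(-34)) = 978*(41/9 + 34/9) = 978*(25/3) = 8150)
u(v) = -4/7 (u(v) = -4/7 + (-5*0)/7 = -4/7 + (1/7)*0 = -4/7 + 0 = -4/7)
R + u(1078) = 8150 - 4/7 = 57046/7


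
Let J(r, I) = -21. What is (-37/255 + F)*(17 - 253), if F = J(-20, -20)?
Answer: 1272512/255 ≈ 4990.2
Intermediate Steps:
F = -21
(-37/255 + F)*(17 - 253) = (-37/255 - 21)*(17 - 253) = (-37*1/255 - 21)*(-236) = (-37/255 - 21)*(-236) = -5392/255*(-236) = 1272512/255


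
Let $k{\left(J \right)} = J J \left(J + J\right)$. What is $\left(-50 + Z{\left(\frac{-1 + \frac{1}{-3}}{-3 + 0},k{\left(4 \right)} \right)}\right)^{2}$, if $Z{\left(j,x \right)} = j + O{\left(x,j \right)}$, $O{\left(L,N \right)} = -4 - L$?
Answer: $\frac{2669956}{81} \approx 32962.0$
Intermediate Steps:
$k{\left(J \right)} = 2 J^{3}$ ($k{\left(J \right)} = J^{2} \cdot 2 J = 2 J^{3}$)
$Z{\left(j,x \right)} = -4 + j - x$ ($Z{\left(j,x \right)} = j - \left(4 + x\right) = -4 + j - x$)
$\left(-50 + Z{\left(\frac{-1 + \frac{1}{-3}}{-3 + 0},k{\left(4 \right)} \right)}\right)^{2} = \left(-50 - \left(4 + 128 - \frac{-1 + \frac{1}{-3}}{-3 + 0}\right)\right)^{2} = \left(-50 - \left(4 + 128 - \frac{-1 - \frac{1}{3}}{-3}\right)\right)^{2} = \left(-50 - \frac{1184}{9}\right)^{2} = \left(- \frac{1634}{9}\right)^{2} = \frac{2669956}{81}$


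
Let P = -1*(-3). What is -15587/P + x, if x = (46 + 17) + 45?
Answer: -15263/3 ≈ -5087.7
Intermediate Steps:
x = 108 (x = 63 + 45 = 108)
P = 3
-15587/P + x = -15587/3 + 108 = -15263/3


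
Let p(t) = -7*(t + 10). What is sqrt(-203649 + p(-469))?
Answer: 2*I*sqrt(50109) ≈ 447.7*I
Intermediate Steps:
p(t) = -70 - 7*t (p(t) = -7*(10 + t) = -70 - 7*t)
sqrt(-203649 + p(-469)) = sqrt(-203649 + (-70 - 7*(-469))) = sqrt(-203649 + (-70 + 3283)) = sqrt(-203649 + 3213) = sqrt(-200436) = 2*I*sqrt(50109)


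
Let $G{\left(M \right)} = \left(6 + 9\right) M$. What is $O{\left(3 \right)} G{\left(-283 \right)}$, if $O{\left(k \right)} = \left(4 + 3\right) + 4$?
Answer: $-46695$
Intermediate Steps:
$G{\left(M \right)} = 15 M$
$O{\left(k \right)} = 11$ ($O{\left(k \right)} = 7 + 4 = 11$)
$O{\left(3 \right)} G{\left(-283 \right)} = 11 \cdot 15 \left(-283\right) = 11 \left(-4245\right) = -46695$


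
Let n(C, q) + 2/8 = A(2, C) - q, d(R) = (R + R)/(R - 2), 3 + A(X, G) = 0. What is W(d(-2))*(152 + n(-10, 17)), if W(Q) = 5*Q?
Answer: 2635/4 ≈ 658.75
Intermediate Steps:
A(X, G) = -3 (A(X, G) = -3 + 0 = -3)
d(R) = 2*R/(-2 + R) (d(R) = (2*R)/(-2 + R) = 2*R/(-2 + R))
n(C, q) = -13/4 - q (n(C, q) = -¼ + (-3 - q) = -13/4 - q)
W(d(-2))*(152 + n(-10, 17)) = (5*(2*(-2)/(-2 - 2)))*(152 + (-13/4 - 1*17)) = (5*(2*(-2)/(-4)))*(152 + (-13/4 - 17)) = (5*(2*(-2)*(-¼)))*(152 - 81/4) = (5*1)*(527/4) = 5*(527/4) = 2635/4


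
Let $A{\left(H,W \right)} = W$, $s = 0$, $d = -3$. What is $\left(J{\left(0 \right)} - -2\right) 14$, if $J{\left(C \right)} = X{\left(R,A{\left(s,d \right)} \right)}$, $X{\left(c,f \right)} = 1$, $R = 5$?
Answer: $42$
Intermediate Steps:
$J{\left(C \right)} = 1$
$\left(J{\left(0 \right)} - -2\right) 14 = \left(1 - -2\right) 14 = \left(1 + \left(-3 + 5\right)\right) 14 = \left(1 + 2\right) 14 = 3 \cdot 14 = 42$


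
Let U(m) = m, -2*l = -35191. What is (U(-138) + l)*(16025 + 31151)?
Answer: 823575020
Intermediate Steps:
l = 35191/2 (l = -½*(-35191) = 35191/2 ≈ 17596.)
(U(-138) + l)*(16025 + 31151) = (-138 + 35191/2)*(16025 + 31151) = (34915/2)*47176 = 823575020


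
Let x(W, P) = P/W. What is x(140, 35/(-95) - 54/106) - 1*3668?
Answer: -129278881/35245 ≈ -3668.0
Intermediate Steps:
x(140, 35/(-95) - 54/106) - 1*3668 = (35/(-95) - 54/106)/140 - 1*3668 = (35*(-1/95) - 54*1/106)*(1/140) - 3668 = (-7/19 - 27/53)*(1/140) - 3668 = -884/1007*1/140 - 3668 = -221/35245 - 3668 = -129278881/35245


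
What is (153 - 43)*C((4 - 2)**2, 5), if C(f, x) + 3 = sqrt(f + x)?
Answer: 0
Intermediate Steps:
C(f, x) = -3 + sqrt(f + x)
(153 - 43)*C((4 - 2)**2, 5) = (153 - 43)*(-3 + sqrt((4 - 2)**2 + 5)) = 110*(-3 + sqrt(2**2 + 5)) = 110*(-3 + sqrt(4 + 5)) = 110*(-3 + sqrt(9)) = 110*(-3 + 3) = 110*0 = 0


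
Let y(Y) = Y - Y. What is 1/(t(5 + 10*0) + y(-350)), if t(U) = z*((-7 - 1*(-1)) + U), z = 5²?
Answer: -1/25 ≈ -0.040000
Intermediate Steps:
y(Y) = 0
z = 25
t(U) = -150 + 25*U (t(U) = 25*((-7 - 1*(-1)) + U) = 25*((-7 + 1) + U) = 25*(-6 + U) = -150 + 25*U)
1/(t(5 + 10*0) + y(-350)) = 1/((-150 + 25*(5 + 10*0)) + 0) = 1/((-150 + 25*(5 + 0)) + 0) = 1/((-150 + 25*5) + 0) = 1/((-150 + 125) + 0) = 1/(-25 + 0) = 1/(-25) = -1/25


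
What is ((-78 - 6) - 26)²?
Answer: 12100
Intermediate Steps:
((-78 - 6) - 26)² = (-84 - 26)² = (-110)² = 12100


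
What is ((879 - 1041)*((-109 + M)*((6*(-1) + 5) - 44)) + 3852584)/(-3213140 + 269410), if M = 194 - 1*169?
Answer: -1620112/1471865 ≈ -1.1007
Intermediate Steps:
M = 25 (M = 194 - 169 = 25)
((879 - 1041)*((-109 + M)*((6*(-1) + 5) - 44)) + 3852584)/(-3213140 + 269410) = ((879 - 1041)*((-109 + 25)*((6*(-1) + 5) - 44)) + 3852584)/(-3213140 + 269410) = (-(-13608)*((-6 + 5) - 44) + 3852584)/(-2943730) = (-(-13608)*(-1 - 44) + 3852584)*(-1/2943730) = (-(-13608)*(-45) + 3852584)*(-1/2943730) = (-162*3780 + 3852584)*(-1/2943730) = (-612360 + 3852584)*(-1/2943730) = 3240224*(-1/2943730) = -1620112/1471865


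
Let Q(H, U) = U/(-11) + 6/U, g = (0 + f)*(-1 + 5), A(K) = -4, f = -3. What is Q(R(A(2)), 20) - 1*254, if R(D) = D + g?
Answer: -28107/110 ≈ -255.52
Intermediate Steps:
g = -12 (g = (0 - 3)*(-1 + 5) = -3*4 = -12)
R(D) = -12 + D (R(D) = D - 12 = -12 + D)
Q(H, U) = 6/U - U/11 (Q(H, U) = U*(-1/11) + 6/U = -U/11 + 6/U = 6/U - U/11)
Q(R(A(2)), 20) - 1*254 = (6/20 - 1/11*20) - 1*254 = (6*(1/20) - 20/11) - 254 = (3/10 - 20/11) - 254 = -167/110 - 254 = -28107/110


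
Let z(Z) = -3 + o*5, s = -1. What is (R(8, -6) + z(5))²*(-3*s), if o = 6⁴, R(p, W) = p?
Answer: 126165675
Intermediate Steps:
o = 1296
z(Z) = 6477 (z(Z) = -3 + 1296*5 = -3 + 6480 = 6477)
(R(8, -6) + z(5))²*(-3*s) = (8 + 6477)²*(-3*(-1)) = 6485²*3 = 42055225*3 = 126165675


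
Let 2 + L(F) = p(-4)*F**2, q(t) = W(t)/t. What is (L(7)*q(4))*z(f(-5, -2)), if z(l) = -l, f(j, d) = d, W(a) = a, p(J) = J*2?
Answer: -788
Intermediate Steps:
p(J) = 2*J
q(t) = 1 (q(t) = t/t = 1)
L(F) = -2 - 8*F**2 (L(F) = -2 + (2*(-4))*F**2 = -2 - 8*F**2)
(L(7)*q(4))*z(f(-5, -2)) = ((-2 - 8*7**2)*1)*(-1*(-2)) = ((-2 - 8*49)*1)*2 = ((-2 - 392)*1)*2 = -394*1*2 = -394*2 = -788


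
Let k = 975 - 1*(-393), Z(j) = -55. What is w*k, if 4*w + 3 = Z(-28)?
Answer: -19836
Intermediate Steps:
w = -29/2 (w = -3/4 + (1/4)*(-55) = -3/4 - 55/4 = -29/2 ≈ -14.500)
k = 1368 (k = 975 + 393 = 1368)
w*k = -29/2*1368 = -19836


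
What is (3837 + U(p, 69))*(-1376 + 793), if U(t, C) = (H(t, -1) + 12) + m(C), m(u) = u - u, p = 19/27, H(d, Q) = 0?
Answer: -2243967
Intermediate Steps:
p = 19/27 (p = 19*(1/27) = 19/27 ≈ 0.70370)
m(u) = 0
U(t, C) = 12 (U(t, C) = (0 + 12) + 0 = 12 + 0 = 12)
(3837 + U(p, 69))*(-1376 + 793) = (3837 + 12)*(-1376 + 793) = 3849*(-583) = -2243967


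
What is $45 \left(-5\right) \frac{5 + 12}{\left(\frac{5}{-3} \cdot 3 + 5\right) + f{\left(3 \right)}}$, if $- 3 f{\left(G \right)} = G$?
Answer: $3825$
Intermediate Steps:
$f{\left(G \right)} = - \frac{G}{3}$
$45 \left(-5\right) \frac{5 + 12}{\left(\frac{5}{-3} \cdot 3 + 5\right) + f{\left(3 \right)}} = 45 \left(-5\right) \frac{5 + 12}{\left(\frac{5}{-3} \cdot 3 + 5\right) - 1} = - 225 \frac{17}{\left(5 \left(- \frac{1}{3}\right) 3 + 5\right) - 1} = - 225 \frac{17}{\left(\left(- \frac{5}{3}\right) 3 + 5\right) - 1} = - 225 \frac{17}{\left(-5 + 5\right) - 1} = - 225 \frac{17}{0 - 1} = - 225 \frac{17}{-1} = - 225 \cdot 17 \left(-1\right) = \left(-225\right) \left(-17\right) = 3825$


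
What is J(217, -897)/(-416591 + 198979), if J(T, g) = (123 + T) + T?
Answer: -557/217612 ≈ -0.0025596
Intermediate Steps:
J(T, g) = 123 + 2*T
J(217, -897)/(-416591 + 198979) = (123 + 2*217)/(-416591 + 198979) = (123 + 434)/(-217612) = 557*(-1/217612) = -557/217612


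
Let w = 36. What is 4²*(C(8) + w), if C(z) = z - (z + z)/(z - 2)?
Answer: 1984/3 ≈ 661.33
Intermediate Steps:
C(z) = z - 2*z/(-2 + z)
4²*(C(8) + w) = 4²*(8*(-4 + 8)/(-2 + 8) + 36) = 16*(8*4/6 + 36) = 16*(8*(⅙)*4 + 36) = 16*(16/3 + 36) = 16*(124/3) = 1984/3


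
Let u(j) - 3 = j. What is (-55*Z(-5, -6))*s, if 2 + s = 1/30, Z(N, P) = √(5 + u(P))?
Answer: 649*√2/6 ≈ 152.97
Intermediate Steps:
u(j) = 3 + j
Z(N, P) = √(8 + P) (Z(N, P) = √(5 + (3 + P)) = √(8 + P))
s = -59/30 (s = -2 + 1/30 = -59/30 ≈ -1.9667)
(-55*Z(-5, -6))*s = -55*√(8 - 6)*(-59/30) = -55*√2*(-59/30) = 649*√2/6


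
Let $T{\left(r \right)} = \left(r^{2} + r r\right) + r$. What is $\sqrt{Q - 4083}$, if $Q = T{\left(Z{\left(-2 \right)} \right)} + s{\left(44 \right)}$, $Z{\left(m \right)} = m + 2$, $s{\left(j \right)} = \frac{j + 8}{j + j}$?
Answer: $\frac{i \sqrt{1975886}}{22} \approx 63.894 i$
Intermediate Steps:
$s{\left(j \right)} = \frac{8 + j}{2 j}$
$Z{\left(m \right)} = 2 + m$
$T{\left(r \right)} = r + 2 r^{2}$ ($T{\left(r \right)} = \left(r^{2} + r^{2}\right) + r = 2 r^{2} + r = r + 2 r^{2}$)
$Q = \frac{13}{22}$ ($Q = \left(2 - 2\right) \left(1 + 2 \left(2 - 2\right)\right) + \frac{8 + 44}{2 \cdot 44} = 0 \left(1 + 2 \cdot 0\right) + \frac{1}{2} \cdot \frac{1}{44} \cdot 52 = 0 \left(1 + 0\right) + \frac{13}{22} = 0 \cdot 1 + \frac{13}{22} = 0 + \frac{13}{22} = \frac{13}{22} \approx 0.59091$)
$\sqrt{Q - 4083} = \sqrt{\frac{13}{22} - 4083} = \sqrt{- \frac{89813}{22}} = \frac{i \sqrt{1975886}}{22}$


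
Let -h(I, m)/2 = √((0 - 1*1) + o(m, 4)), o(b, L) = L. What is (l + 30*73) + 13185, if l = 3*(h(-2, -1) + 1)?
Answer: 15378 - 6*√3 ≈ 15368.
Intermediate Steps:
h(I, m) = -2*√3 (h(I, m) = -2*√((0 - 1*1) + 4) = -2*√((0 - 1) + 4) = -2*√(-1 + 4) = -2*√3)
l = 3 - 6*√3 (l = 3*(-2*√3 + 1) = 3*(1 - 2*√3) = 3 - 6*√3 ≈ -7.3923)
(l + 30*73) + 13185 = ((3 - 6*√3) + 30*73) + 13185 = ((3 - 6*√3) + 2190) + 13185 = (2193 - 6*√3) + 13185 = 15378 - 6*√3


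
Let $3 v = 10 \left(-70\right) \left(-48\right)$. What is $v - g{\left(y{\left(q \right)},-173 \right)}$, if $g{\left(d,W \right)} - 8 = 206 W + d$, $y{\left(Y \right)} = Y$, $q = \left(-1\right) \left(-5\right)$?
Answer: $46825$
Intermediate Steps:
$v = 11200$ ($v = \frac{10 \left(-70\right) \left(-48\right)}{3} = \frac{\left(-700\right) \left(-48\right)}{3} = \frac{1}{3} \cdot 33600 = 11200$)
$q = 5$
$g{\left(d,W \right)} = 8 + d + 206 W$ ($g{\left(d,W \right)} = 8 + \left(206 W + d\right) = 8 + \left(d + 206 W\right) = 8 + d + 206 W$)
$v - g{\left(y{\left(q \right)},-173 \right)} = 11200 - \left(8 + 5 + 206 \left(-173\right)\right) = 11200 - \left(8 + 5 - 35638\right) = 11200 - -35625 = 11200 + 35625 = 46825$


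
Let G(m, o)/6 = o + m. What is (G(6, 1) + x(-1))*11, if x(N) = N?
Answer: 451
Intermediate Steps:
G(m, o) = 6*m + 6*o (G(m, o) = 6*(o + m) = 6*(m + o) = 6*m + 6*o)
(G(6, 1) + x(-1))*11 = ((6*6 + 6*1) - 1)*11 = ((36 + 6) - 1)*11 = (42 - 1)*11 = 41*11 = 451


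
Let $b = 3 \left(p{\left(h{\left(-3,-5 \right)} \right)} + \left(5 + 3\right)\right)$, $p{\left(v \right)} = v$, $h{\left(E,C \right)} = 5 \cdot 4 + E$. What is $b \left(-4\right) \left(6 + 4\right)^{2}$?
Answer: $-30000$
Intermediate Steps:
$h{\left(E,C \right)} = 20 + E$
$b = 75$ ($b = 3 \left(\left(20 - 3\right) + \left(5 + 3\right)\right) = 3 \left(17 + 8\right) = 3 \cdot 25 = 75$)
$b \left(-4\right) \left(6 + 4\right)^{2} = 75 \left(-4\right) \left(6 + 4\right)^{2} = - 300 \cdot 10^{2} = \left(-300\right) 100 = -30000$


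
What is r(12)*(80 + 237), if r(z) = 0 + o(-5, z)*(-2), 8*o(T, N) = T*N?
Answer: 4755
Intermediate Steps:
o(T, N) = N*T/8 (o(T, N) = (T*N)/8 = (N*T)/8 = N*T/8)
r(z) = 5*z/4 (r(z) = 0 + ((⅛)*z*(-5))*(-2) = 0 - 5*z/8*(-2) = 0 + 5*z/4 = 5*z/4)
r(12)*(80 + 237) = ((5/4)*12)*(80 + 237) = 15*317 = 4755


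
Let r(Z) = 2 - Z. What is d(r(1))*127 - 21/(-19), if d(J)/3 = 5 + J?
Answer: 43455/19 ≈ 2287.1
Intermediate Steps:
d(J) = 15 + 3*J (d(J) = 3*(5 + J) = 15 + 3*J)
d(r(1))*127 - 21/(-19) = (15 + 3*(2 - 1*1))*127 - 21/(-19) = (15 + 3*(2 - 1))*127 - 21*(-1/19) = (15 + 3*1)*127 + 21/19 = (15 + 3)*127 + 21/19 = 18*127 + 21/19 = 2286 + 21/19 = 43455/19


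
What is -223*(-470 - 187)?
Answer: 146511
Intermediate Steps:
-223*(-470 - 187) = -223*(-657) = 146511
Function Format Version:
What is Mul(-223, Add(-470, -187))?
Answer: 146511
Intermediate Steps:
Mul(-223, Add(-470, -187)) = Mul(-223, -657) = 146511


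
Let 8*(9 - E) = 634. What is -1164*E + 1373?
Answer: 83144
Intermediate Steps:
E = -281/4 (E = 9 - ⅛*634 = 9 - 317/4 = -281/4 ≈ -70.250)
-1164*E + 1373 = -1164*(-281/4) + 1373 = 81771 + 1373 = 83144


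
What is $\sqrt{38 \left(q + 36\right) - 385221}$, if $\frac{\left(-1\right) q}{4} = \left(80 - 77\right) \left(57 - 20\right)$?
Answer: $15 i \sqrt{1781} \approx 633.03 i$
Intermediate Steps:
$q = -444$ ($q = - 4 \left(80 - 77\right) \left(57 - 20\right) = - 4 \cdot 3 \left(57 - 20\right) = - 4 \cdot 3 \cdot 37 = \left(-4\right) 111 = -444$)
$\sqrt{38 \left(q + 36\right) - 385221} = \sqrt{38 \left(-444 + 36\right) - 385221} = \sqrt{38 \left(-408\right) - 385221} = \sqrt{-15504 - 385221} = \sqrt{-400725} = 15 i \sqrt{1781}$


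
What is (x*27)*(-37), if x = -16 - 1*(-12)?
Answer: 3996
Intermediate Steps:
x = -4 (x = -16 + 12 = -4)
(x*27)*(-37) = -4*27*(-37) = -108*(-37) = 3996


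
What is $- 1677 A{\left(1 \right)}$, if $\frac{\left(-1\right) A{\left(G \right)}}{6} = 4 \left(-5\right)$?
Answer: $-201240$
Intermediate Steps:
$A{\left(G \right)} = 120$ ($A{\left(G \right)} = - 6 \cdot 4 \left(-5\right) = \left(-6\right) \left(-20\right) = 120$)
$- 1677 A{\left(1 \right)} = \left(-1677\right) 120 = -201240$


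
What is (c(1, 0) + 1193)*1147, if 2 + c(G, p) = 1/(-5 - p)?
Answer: 6829238/5 ≈ 1.3658e+6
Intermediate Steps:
c(G, p) = -2 + 1/(-5 - p)
(c(1, 0) + 1193)*1147 = ((-11 - 2*0)/(5 + 0) + 1193)*1147 = ((-11 + 0)/5 + 1193)*1147 = ((⅕)*(-11) + 1193)*1147 = (-11/5 + 1193)*1147 = (5954/5)*1147 = 6829238/5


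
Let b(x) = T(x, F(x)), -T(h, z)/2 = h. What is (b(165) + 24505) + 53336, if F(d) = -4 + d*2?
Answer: 77511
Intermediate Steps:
F(d) = -4 + 2*d
T(h, z) = -2*h
b(x) = -2*x
(b(165) + 24505) + 53336 = (-2*165 + 24505) + 53336 = (-330 + 24505) + 53336 = 24175 + 53336 = 77511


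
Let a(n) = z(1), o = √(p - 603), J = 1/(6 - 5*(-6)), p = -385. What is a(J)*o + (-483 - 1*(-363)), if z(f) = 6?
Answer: -120 + 12*I*√247 ≈ -120.0 + 188.59*I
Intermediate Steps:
J = 1/36 (J = 1/(6 + 30) = 1/36 ≈ 0.027778)
o = 2*I*√247 (o = √(-385 - 603) = √(-988) = 2*I*√247 ≈ 31.432*I)
a(n) = 6
a(J)*o + (-483 - 1*(-363)) = 6*(2*I*√247) + (-483 - 1*(-363)) = 12*I*√247 + (-483 + 363) = 12*I*√247 - 120 = -120 + 12*I*√247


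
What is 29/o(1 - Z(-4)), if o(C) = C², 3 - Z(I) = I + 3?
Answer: 29/9 ≈ 3.2222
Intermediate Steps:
Z(I) = -I (Z(I) = 3 - (I + 3) = 3 - (3 + I) = 3 + (-3 - I) = -I)
29/o(1 - Z(-4)) = 29/((1 - (-1)*(-4))²) = 29/((1 - 1*4)²) = 29/((1 - 4)²) = 29/((-3)²) = 29/9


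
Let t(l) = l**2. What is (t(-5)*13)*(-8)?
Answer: -2600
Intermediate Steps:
(t(-5)*13)*(-8) = ((-5)**2*13)*(-8) = (25*13)*(-8) = 325*(-8) = -2600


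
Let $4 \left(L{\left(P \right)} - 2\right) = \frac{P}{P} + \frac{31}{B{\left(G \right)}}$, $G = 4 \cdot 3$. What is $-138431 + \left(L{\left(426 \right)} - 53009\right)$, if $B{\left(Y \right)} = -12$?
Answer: $- \frac{9189043}{48} \approx -1.9144 \cdot 10^{5}$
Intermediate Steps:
$G = 12$
$L{\left(P \right)} = \frac{77}{48}$ ($L{\left(P \right)} = 2 + \frac{\frac{P}{P} + \frac{31}{-12}}{4} = 2 + \frac{1 + 31 \left(- \frac{1}{12}\right)}{4} = 2 + \frac{1 - \frac{31}{12}}{4} = 2 + \frac{1}{4} \left(- \frac{19}{12}\right) = 2 - \frac{19}{48} = \frac{77}{48}$)
$-138431 + \left(L{\left(426 \right)} - 53009\right) = -138431 + \left(\frac{77}{48} - 53009\right) = -138431 - \frac{2544355}{48} = - \frac{9189043}{48}$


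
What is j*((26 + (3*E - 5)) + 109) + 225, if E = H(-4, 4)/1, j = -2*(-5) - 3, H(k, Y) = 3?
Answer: 1198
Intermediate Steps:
j = 7 (j = 10 - 3 = 7)
E = 3 (E = 3/1 = 3*1 = 3)
j*((26 + (3*E - 5)) + 109) + 225 = 7*((26 + (3*3 - 5)) + 109) + 225 = 7*((26 + (9 - 5)) + 109) + 225 = 7*((26 + 4) + 109) + 225 = 7*(30 + 109) + 225 = 7*139 + 225 = 973 + 225 = 1198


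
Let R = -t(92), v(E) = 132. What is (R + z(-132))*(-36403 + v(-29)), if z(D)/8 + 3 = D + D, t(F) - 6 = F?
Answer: 81029414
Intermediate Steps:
t(F) = 6 + F
z(D) = -24 + 16*D (z(D) = -24 + 8*(D + D) = -24 + 8*(2*D) = -24 + 16*D)
R = -98 (R = -(6 + 92) = -1*98 = -98)
(R + z(-132))*(-36403 + v(-29)) = (-98 + (-24 + 16*(-132)))*(-36403 + 132) = (-98 + (-24 - 2112))*(-36271) = (-98 - 2136)*(-36271) = -2234*(-36271) = 81029414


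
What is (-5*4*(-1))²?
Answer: 400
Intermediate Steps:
(-5*4*(-1))² = (-20*(-1))² = 20² = 400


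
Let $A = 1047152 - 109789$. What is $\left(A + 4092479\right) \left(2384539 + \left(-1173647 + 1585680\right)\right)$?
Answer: $14066315301624$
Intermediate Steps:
$A = 937363$ ($A = 1047152 - 109789 = 937363$)
$\left(A + 4092479\right) \left(2384539 + \left(-1173647 + 1585680\right)\right) = \left(937363 + 4092479\right) \left(2384539 + \left(-1173647 + 1585680\right)\right) = 5029842 \left(2384539 + 412033\right) = 5029842 \cdot 2796572 = 14066315301624$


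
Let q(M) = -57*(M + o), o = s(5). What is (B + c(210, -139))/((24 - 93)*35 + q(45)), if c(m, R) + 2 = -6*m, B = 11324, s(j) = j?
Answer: -86/45 ≈ -1.9111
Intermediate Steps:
o = 5
c(m, R) = -2 - 6*m
q(M) = -285 - 57*M (q(M) = -57*(M + 5) = -57*(5 + M) = -285 - 57*M)
(B + c(210, -139))/((24 - 93)*35 + q(45)) = (11324 + (-2 - 6*210))/((24 - 93)*35 + (-285 - 57*45)) = (11324 + (-2 - 1260))/(-69*35 + (-285 - 2565)) = (11324 - 1262)/(-2415 - 2850) = 10062/(-5265) = 10062*(-1/5265) = -86/45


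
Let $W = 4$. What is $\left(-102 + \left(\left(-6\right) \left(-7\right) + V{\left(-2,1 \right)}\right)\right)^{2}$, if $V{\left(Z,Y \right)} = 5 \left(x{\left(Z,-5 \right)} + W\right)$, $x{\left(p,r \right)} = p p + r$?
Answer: $2025$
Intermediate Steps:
$x{\left(p,r \right)} = r + p^{2}$ ($x{\left(p,r \right)} = p^{2} + r = r + p^{2}$)
$V{\left(Z,Y \right)} = -5 + 5 Z^{2}$ ($V{\left(Z,Y \right)} = 5 \left(\left(-5 + Z^{2}\right) + 4\right) = 5 \left(-1 + Z^{2}\right) = -5 + 5 Z^{2}$)
$\left(-102 + \left(\left(-6\right) \left(-7\right) + V{\left(-2,1 \right)}\right)\right)^{2} = \left(-102 - \left(-37 - 20\right)\right)^{2} = \left(-102 + \left(42 + \left(-5 + 5 \cdot 4\right)\right)\right)^{2} = \left(-102 + \left(42 + \left(-5 + 20\right)\right)\right)^{2} = \left(-102 + \left(42 + 15\right)\right)^{2} = \left(-102 + 57\right)^{2} = \left(-45\right)^{2} = 2025$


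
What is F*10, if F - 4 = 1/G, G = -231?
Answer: 9230/231 ≈ 39.957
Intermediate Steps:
F = 923/231 (F = 4 + 1/(-231) = 4 - 1/231 = 923/231 ≈ 3.9957)
F*10 = (923/231)*10 = 9230/231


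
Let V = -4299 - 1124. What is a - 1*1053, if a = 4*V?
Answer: -22745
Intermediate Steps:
V = -5423
a = -21692 (a = 4*(-5423) = -21692)
a - 1*1053 = -21692 - 1*1053 = -21692 - 1053 = -22745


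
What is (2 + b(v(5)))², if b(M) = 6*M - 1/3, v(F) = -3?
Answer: 2401/9 ≈ 266.78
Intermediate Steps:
b(M) = -⅓ + 6*M (b(M) = 6*M - 1*⅓ = 6*M - ⅓ = -⅓ + 6*M)
(2 + b(v(5)))² = (2 + (-⅓ + 6*(-3)))² = (2 + (-⅓ - 18))² = (2 - 55/3)² = (-49/3)² = 2401/9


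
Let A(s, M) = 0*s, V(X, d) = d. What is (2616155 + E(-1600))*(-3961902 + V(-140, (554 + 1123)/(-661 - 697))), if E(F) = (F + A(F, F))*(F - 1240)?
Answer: -38523528426891915/1358 ≈ -2.8368e+13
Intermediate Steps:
A(s, M) = 0
E(F) = F*(-1240 + F) (E(F) = (F + 0)*(F - 1240) = F*(-1240 + F))
(2616155 + E(-1600))*(-3961902 + V(-140, (554 + 1123)/(-661 - 697))) = (2616155 - 1600*(-1240 - 1600))*(-3961902 + (554 + 1123)/(-661 - 697)) = (2616155 - 1600*(-2840))*(-3961902 + 1677/(-1358)) = (2616155 + 4544000)*(-3961902 + 1677*(-1/1358)) = 7160155*(-3961902 - 1677/1358) = 7160155*(-5380264593/1358) = -38523528426891915/1358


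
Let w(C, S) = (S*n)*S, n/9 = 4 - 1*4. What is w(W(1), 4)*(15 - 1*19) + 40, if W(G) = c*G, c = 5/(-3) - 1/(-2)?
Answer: 40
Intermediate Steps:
n = 0 (n = 9*(4 - 1*4) = 9*(4 - 4) = 9*0 = 0)
c = -7/6 (c = 5*(-1/3) - 1*(-1/2) = -5/3 + 1/2 = -7/6 ≈ -1.1667)
W(G) = -7*G/6
w(C, S) = 0 (w(C, S) = (S*0)*S = 0*S = 0)
w(W(1), 4)*(15 - 1*19) + 40 = 0*(15 - 1*19) + 40 = 0*(15 - 19) + 40 = 0*(-4) + 40 = 0 + 40 = 40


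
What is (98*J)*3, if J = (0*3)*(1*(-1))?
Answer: 0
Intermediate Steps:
J = 0 (J = 0*(-1) = 0)
(98*J)*3 = (98*0)*3 = 0*3 = 0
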